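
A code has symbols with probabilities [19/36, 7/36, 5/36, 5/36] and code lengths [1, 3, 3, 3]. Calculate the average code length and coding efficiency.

Average length L = Σ p_i × l_i = 1.9444 bits
Entropy H = 1.7371 bits
Efficiency η = H/L × 100% = 89.34%


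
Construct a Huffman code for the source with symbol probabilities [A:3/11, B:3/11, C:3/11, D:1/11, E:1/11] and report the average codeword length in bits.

Huffman tree construction:
Combine smallest probabilities repeatedly
Resulting codes:
  A: 01 (length 2)
  B: 10 (length 2)
  C: 11 (length 2)
  D: 000 (length 3)
  E: 001 (length 3)
Average length = Σ p(s) × length(s) = 2.1818 bits


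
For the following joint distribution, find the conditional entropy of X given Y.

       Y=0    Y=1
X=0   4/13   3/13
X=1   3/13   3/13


H(X|Y) = Σ_y p(y) H(X|Y=y)
  p(Y=0) = 7/13, H(X|Y=0) = 0.9852
  p(Y=1) = 6/13, H(X|Y=1) = 1.0000
H(X|Y) = 0.5385×0.9852 + 0.4615×1.0000 = 0.9920 bits


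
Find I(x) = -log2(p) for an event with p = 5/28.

Information content I(x) = -log₂(p(x))
I = -log₂(5/28) = -log₂(0.1786)
I = 2.4854 bits


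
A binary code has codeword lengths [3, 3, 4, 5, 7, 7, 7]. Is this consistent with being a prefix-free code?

Kraft inequality: Σ 2^(-l_i) ≤ 1 for prefix-free code
Calculating: 2^(-3) + 2^(-3) + 2^(-4) + 2^(-5) + 2^(-7) + 2^(-7) + 2^(-7)
= 0.125 + 0.125 + 0.0625 + 0.03125 + 0.0078125 + 0.0078125 + 0.0078125
= 0.3672
Since 0.3672 ≤ 1, prefix-free code exists


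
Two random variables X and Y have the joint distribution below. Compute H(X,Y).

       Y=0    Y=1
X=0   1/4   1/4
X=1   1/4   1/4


H(X,Y) = -Σ p(x,y) log₂ p(x,y)
  p(0,0)=1/4: -0.2500 × log₂(0.2500) = 0.5000
  p(0,1)=1/4: -0.2500 × log₂(0.2500) = 0.5000
  p(1,0)=1/4: -0.2500 × log₂(0.2500) = 0.5000
  p(1,1)=1/4: -0.2500 × log₂(0.2500) = 0.5000
H(X,Y) = 2.0000 bits


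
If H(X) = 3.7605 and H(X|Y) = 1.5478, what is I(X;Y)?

I(X;Y) = H(X) - H(X|Y)
I(X;Y) = 3.7605 - 1.5478 = 2.2127 bits


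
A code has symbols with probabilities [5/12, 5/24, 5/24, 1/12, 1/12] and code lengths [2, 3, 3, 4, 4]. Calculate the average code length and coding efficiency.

Average length L = Σ p_i × l_i = 2.7500 bits
Entropy H = 2.0667 bits
Efficiency η = H/L × 100% = 75.15%


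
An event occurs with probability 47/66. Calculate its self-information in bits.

Information content I(x) = -log₂(p(x))
I = -log₂(47/66) = -log₂(0.7121)
I = 0.4898 bits


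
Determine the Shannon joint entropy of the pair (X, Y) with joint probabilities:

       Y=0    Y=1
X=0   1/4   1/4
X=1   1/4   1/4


H(X,Y) = -Σ p(x,y) log₂ p(x,y)
  p(0,0)=1/4: -0.2500 × log₂(0.2500) = 0.5000
  p(0,1)=1/4: -0.2500 × log₂(0.2500) = 0.5000
  p(1,0)=1/4: -0.2500 × log₂(0.2500) = 0.5000
  p(1,1)=1/4: -0.2500 × log₂(0.2500) = 0.5000
H(X,Y) = 2.0000 bits


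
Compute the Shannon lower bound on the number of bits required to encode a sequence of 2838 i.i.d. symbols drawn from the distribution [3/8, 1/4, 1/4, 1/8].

Entropy H = 1.9056 bits/symbol
Minimum bits = H × n = 1.9056 × 2838
= 5408.20 bits


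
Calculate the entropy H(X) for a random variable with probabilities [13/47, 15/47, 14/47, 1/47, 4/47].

H(X) = -Σ p(x) log₂ p(x)
  -13/47 × log₂(13/47) = 0.5128
  -15/47 × log₂(15/47) = 0.5259
  -14/47 × log₂(14/47) = 0.5205
  -1/47 × log₂(1/47) = 0.1182
  -4/47 × log₂(4/47) = 0.3025
H(X) = 1.9799 bits


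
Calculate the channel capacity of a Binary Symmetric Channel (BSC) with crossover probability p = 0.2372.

For BSC with error probability p:
C = 1 - H(p) where H(p) is binary entropy
H(0.2372) = -0.2372 × log₂(0.2372) - 0.7628 × log₂(0.7628)
H(p) = 0.7904
C = 1 - 0.7904 = 0.2096 bits/use


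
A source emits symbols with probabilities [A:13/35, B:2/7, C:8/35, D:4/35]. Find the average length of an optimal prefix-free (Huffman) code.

Huffman tree construction:
Combine smallest probabilities repeatedly
Resulting codes:
  A: 0 (length 1)
  B: 10 (length 2)
  C: 111 (length 3)
  D: 110 (length 3)
Average length = Σ p(s) × length(s) = 1.9714 bits


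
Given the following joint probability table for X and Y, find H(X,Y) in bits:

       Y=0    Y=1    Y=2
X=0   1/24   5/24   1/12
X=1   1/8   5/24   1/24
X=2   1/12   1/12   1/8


H(X,Y) = -Σ p(x,y) log₂ p(x,y)
  p(0,0)=1/24: -0.0417 × log₂(0.0417) = 0.1910
  p(0,1)=5/24: -0.2083 × log₂(0.2083) = 0.4715
  p(0,2)=1/12: -0.0833 × log₂(0.0833) = 0.2987
  p(1,0)=1/8: -0.1250 × log₂(0.1250) = 0.3750
  p(1,1)=5/24: -0.2083 × log₂(0.2083) = 0.4715
  p(1,2)=1/24: -0.0417 × log₂(0.0417) = 0.1910
  p(2,0)=1/12: -0.0833 × log₂(0.0833) = 0.2987
  p(2,1)=1/12: -0.0833 × log₂(0.0833) = 0.2987
  p(2,2)=1/8: -0.1250 × log₂(0.1250) = 0.3750
H(X,Y) = 2.9713 bits


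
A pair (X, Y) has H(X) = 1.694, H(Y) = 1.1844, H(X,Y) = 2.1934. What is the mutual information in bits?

I(X;Y) = H(X) + H(Y) - H(X,Y)
I(X;Y) = 1.694 + 1.1844 - 2.1934 = 0.685 bits


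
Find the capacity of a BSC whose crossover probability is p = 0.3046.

For BSC with error probability p:
C = 1 - H(p) where H(p) is binary entropy
H(0.3046) = -0.3046 × log₂(0.3046) - 0.6954 × log₂(0.6954)
H(p) = 0.8868
C = 1 - 0.8868 = 0.1132 bits/use


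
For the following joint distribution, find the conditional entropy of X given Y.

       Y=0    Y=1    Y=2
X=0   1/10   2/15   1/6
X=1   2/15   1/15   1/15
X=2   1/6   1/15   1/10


H(X|Y) = Σ_y p(y) H(X|Y=y)
  p(Y=0) = 2/5, H(X|Y=0) = 1.5546
  p(Y=1) = 4/15, H(X|Y=1) = 1.5000
  p(Y=2) = 1/3, H(X|Y=2) = 1.4855
H(X|Y) = 0.4000×1.5546 + 0.2667×1.5000 + 0.3333×1.4855 = 1.5170 bits


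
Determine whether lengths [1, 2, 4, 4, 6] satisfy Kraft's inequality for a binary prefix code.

Kraft inequality: Σ 2^(-l_i) ≤ 1 for prefix-free code
Calculating: 2^(-1) + 2^(-2) + 2^(-4) + 2^(-4) + 2^(-6)
= 0.5 + 0.25 + 0.0625 + 0.0625 + 0.015625
= 0.8906
Since 0.8906 ≤ 1, prefix-free code exists


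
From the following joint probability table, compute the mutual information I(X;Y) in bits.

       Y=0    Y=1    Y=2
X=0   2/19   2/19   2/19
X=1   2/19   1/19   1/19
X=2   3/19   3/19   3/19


H(X) = 1.5090, H(Y) = 1.5810, H(X,Y) = 3.0761
I(X;Y) = H(X) + H(Y) - H(X,Y) = 0.0140 bits


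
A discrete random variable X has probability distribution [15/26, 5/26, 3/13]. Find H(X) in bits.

H(X) = -Σ p(x) log₂ p(x)
  -15/26 × log₂(15/26) = 0.4578
  -5/26 × log₂(5/26) = 0.4574
  -3/13 × log₂(3/13) = 0.4882
H(X) = 1.4034 bits


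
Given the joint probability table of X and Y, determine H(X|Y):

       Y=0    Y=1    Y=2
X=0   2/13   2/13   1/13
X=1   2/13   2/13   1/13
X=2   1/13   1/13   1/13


H(X|Y) = Σ_y p(y) H(X|Y=y)
  p(Y=0) = 5/13, H(X|Y=0) = 1.5219
  p(Y=1) = 5/13, H(X|Y=1) = 1.5219
  p(Y=2) = 3/13, H(X|Y=2) = 1.5850
H(X|Y) = 0.3846×1.5219 + 0.3846×1.5219 + 0.2308×1.5850 = 1.5365 bits


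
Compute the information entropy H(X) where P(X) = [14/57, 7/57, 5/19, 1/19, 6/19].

H(X) = -Σ p(x) log₂ p(x)
  -14/57 × log₂(14/57) = 0.4975
  -7/57 × log₂(7/57) = 0.3716
  -5/19 × log₂(5/19) = 0.5068
  -1/19 × log₂(1/19) = 0.2236
  -6/19 × log₂(6/19) = 0.5251
H(X) = 2.1246 bits


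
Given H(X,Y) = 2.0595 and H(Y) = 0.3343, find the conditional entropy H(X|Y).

Chain rule: H(X,Y) = H(X|Y) + H(Y)
H(X|Y) = H(X,Y) - H(Y) = 2.0595 - 0.3343 = 1.7252 bits


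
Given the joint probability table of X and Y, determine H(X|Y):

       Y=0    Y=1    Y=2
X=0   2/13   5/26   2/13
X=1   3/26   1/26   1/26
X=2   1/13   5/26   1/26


H(X|Y) = Σ_y p(y) H(X|Y=y)
  p(Y=0) = 9/26, H(X|Y=0) = 1.5305
  p(Y=1) = 11/26, H(X|Y=1) = 1.3486
  p(Y=2) = 3/13, H(X|Y=2) = 1.2516
H(X|Y) = 0.3462×1.5305 + 0.4231×1.3486 + 0.2308×1.2516 = 1.3892 bits


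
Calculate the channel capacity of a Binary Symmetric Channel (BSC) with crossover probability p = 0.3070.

For BSC with error probability p:
C = 1 - H(p) where H(p) is binary entropy
H(0.3070) = -0.3070 × log₂(0.3070) - 0.6930 × log₂(0.6930)
H(p) = 0.8897
C = 1 - 0.8897 = 0.1103 bits/use


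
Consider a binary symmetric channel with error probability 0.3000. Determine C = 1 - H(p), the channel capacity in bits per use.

For BSC with error probability p:
C = 1 - H(p) where H(p) is binary entropy
H(0.3000) = -0.3000 × log₂(0.3000) - 0.7000 × log₂(0.7000)
H(p) = 0.8813
C = 1 - 0.8813 = 0.1187 bits/use


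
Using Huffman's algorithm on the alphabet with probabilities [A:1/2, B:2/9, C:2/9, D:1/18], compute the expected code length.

Huffman tree construction:
Combine smallest probabilities repeatedly
Resulting codes:
  A: 0 (length 1)
  B: 111 (length 3)
  C: 10 (length 2)
  D: 110 (length 3)
Average length = Σ p(s) × length(s) = 1.7778 bits


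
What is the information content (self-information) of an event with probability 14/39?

Information content I(x) = -log₂(p(x))
I = -log₂(14/39) = -log₂(0.3590)
I = 1.4780 bits


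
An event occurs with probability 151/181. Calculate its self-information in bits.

Information content I(x) = -log₂(p(x))
I = -log₂(151/181) = -log₂(0.8343)
I = 0.2614 bits


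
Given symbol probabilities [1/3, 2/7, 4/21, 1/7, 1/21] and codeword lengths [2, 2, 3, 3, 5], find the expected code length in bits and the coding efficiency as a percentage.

Average length L = Σ p_i × l_i = 2.4762 bits
Entropy H = 2.1106 bits
Efficiency η = H/L × 100% = 85.24%


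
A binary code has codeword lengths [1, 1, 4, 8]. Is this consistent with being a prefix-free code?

Kraft inequality: Σ 2^(-l_i) ≤ 1 for prefix-free code
Calculating: 2^(-1) + 2^(-1) + 2^(-4) + 2^(-8)
= 0.5 + 0.5 + 0.0625 + 0.00390625
= 1.0664
Since 1.0664 > 1, prefix-free code does not exist


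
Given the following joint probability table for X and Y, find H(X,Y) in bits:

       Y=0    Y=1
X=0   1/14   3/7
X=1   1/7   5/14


H(X,Y) = -Σ p(x,y) log₂ p(x,y)
  p(0,0)=1/14: -0.0714 × log₂(0.0714) = 0.2720
  p(0,1)=3/7: -0.4286 × log₂(0.4286) = 0.5239
  p(1,0)=1/7: -0.1429 × log₂(0.1429) = 0.4011
  p(1,1)=5/14: -0.3571 × log₂(0.3571) = 0.5305
H(X,Y) = 1.7274 bits


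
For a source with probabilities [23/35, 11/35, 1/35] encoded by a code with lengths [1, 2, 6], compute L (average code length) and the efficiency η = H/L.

Average length L = Σ p_i × l_i = 1.4571 bits
Entropy H = 1.0694 bits
Efficiency η = H/L × 100% = 73.39%


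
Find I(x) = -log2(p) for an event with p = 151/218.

Information content I(x) = -log₂(p(x))
I = -log₂(151/218) = -log₂(0.6927)
I = 0.5298 bits


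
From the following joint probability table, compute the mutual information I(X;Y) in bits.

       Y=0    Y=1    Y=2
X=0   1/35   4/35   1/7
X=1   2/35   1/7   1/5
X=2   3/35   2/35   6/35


H(X) = 1.5700, H(Y) = 1.4544, H(X,Y) = 2.9826
I(X;Y) = H(X) + H(Y) - H(X,Y) = 0.0418 bits


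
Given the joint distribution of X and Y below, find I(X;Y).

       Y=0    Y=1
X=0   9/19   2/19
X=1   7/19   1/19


H(X) = 0.9819, H(Y) = 0.6292, H(X,Y) = 1.6068
I(X;Y) = H(X) + H(Y) - H(X,Y) = 0.0044 bits


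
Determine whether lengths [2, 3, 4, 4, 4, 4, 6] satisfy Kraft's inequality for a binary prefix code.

Kraft inequality: Σ 2^(-l_i) ≤ 1 for prefix-free code
Calculating: 2^(-2) + 2^(-3) + 2^(-4) + 2^(-4) + 2^(-4) + 2^(-4) + 2^(-6)
= 0.25 + 0.125 + 0.0625 + 0.0625 + 0.0625 + 0.0625 + 0.015625
= 0.6406
Since 0.6406 ≤ 1, prefix-free code exists


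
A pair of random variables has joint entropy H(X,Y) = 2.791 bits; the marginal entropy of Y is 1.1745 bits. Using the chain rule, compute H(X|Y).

Chain rule: H(X,Y) = H(X|Y) + H(Y)
H(X|Y) = H(X,Y) - H(Y) = 2.791 - 1.1745 = 1.6165 bits


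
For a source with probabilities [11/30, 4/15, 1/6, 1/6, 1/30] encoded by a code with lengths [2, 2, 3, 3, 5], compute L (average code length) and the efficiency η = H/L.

Average length L = Σ p_i × l_i = 2.4333 bits
Entropy H = 2.0645 bits
Efficiency η = H/L × 100% = 84.84%


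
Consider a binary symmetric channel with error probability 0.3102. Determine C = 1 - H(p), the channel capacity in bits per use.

For BSC with error probability p:
C = 1 - H(p) where H(p) is binary entropy
H(0.3102) = -0.3102 × log₂(0.3102) - 0.6898 × log₂(0.6898)
H(p) = 0.8934
C = 1 - 0.8934 = 0.1066 bits/use


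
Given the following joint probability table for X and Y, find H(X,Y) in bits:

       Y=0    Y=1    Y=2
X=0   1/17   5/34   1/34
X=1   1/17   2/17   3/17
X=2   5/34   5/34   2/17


H(X,Y) = -Σ p(x,y) log₂ p(x,y)
  p(0,0)=1/17: -0.0588 × log₂(0.0588) = 0.2404
  p(0,1)=5/34: -0.1471 × log₂(0.1471) = 0.4067
  p(0,2)=1/34: -0.0294 × log₂(0.0294) = 0.1496
  p(1,0)=1/17: -0.0588 × log₂(0.0588) = 0.2404
  p(1,1)=2/17: -0.1176 × log₂(0.1176) = 0.3632
  p(1,2)=3/17: -0.1765 × log₂(0.1765) = 0.4416
  p(2,0)=5/34: -0.1471 × log₂(0.1471) = 0.4067
  p(2,1)=5/34: -0.1471 × log₂(0.1471) = 0.4067
  p(2,2)=2/17: -0.1176 × log₂(0.1176) = 0.3632
H(X,Y) = 3.0187 bits


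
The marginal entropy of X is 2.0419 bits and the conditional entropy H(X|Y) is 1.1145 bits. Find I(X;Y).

I(X;Y) = H(X) - H(X|Y)
I(X;Y) = 2.0419 - 1.1145 = 0.9274 bits


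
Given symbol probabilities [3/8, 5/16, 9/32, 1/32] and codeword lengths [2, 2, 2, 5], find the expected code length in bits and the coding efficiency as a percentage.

Average length L = Σ p_i × l_i = 2.0938 bits
Entropy H = 1.7260 bits
Efficiency η = H/L × 100% = 82.44%


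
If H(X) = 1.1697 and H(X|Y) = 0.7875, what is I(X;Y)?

I(X;Y) = H(X) - H(X|Y)
I(X;Y) = 1.1697 - 0.7875 = 0.3822 bits


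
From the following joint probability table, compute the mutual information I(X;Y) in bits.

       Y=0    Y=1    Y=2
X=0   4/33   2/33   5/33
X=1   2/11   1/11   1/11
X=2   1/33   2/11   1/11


H(X) = 1.5810, H(Y) = 1.5850, H(X,Y) = 3.0173
I(X;Y) = H(X) + H(Y) - H(X,Y) = 0.1486 bits


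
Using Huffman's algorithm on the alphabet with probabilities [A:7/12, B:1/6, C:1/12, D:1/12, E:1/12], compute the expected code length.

Huffman tree construction:
Combine smallest probabilities repeatedly
Resulting codes:
  A: 1 (length 1)
  B: 011 (length 3)
  C: 000 (length 3)
  D: 001 (length 3)
  E: 010 (length 3)
Average length = Σ p(s) × length(s) = 1.8333 bits


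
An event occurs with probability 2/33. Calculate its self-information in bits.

Information content I(x) = -log₂(p(x))
I = -log₂(2/33) = -log₂(0.0606)
I = 4.0444 bits


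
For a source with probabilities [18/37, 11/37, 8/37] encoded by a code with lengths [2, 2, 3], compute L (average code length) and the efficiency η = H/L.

Average length L = Σ p_i × l_i = 2.2162 bits
Entropy H = 1.5037 bits
Efficiency η = H/L × 100% = 67.85%


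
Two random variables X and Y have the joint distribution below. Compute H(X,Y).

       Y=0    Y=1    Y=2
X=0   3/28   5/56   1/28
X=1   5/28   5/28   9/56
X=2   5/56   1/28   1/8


H(X,Y) = -Σ p(x,y) log₂ p(x,y)
  p(0,0)=3/28: -0.1071 × log₂(0.1071) = 0.3453
  p(0,1)=5/56: -0.0893 × log₂(0.0893) = 0.3112
  p(0,2)=1/28: -0.0357 × log₂(0.0357) = 0.1717
  p(1,0)=5/28: -0.1786 × log₂(0.1786) = 0.4438
  p(1,1)=5/28: -0.1786 × log₂(0.1786) = 0.4438
  p(1,2)=9/56: -0.1607 × log₂(0.1607) = 0.4239
  p(2,0)=5/56: -0.0893 × log₂(0.0893) = 0.3112
  p(2,1)=1/28: -0.0357 × log₂(0.0357) = 0.1717
  p(2,2)=1/8: -0.1250 × log₂(0.1250) = 0.3750
H(X,Y) = 2.9976 bits


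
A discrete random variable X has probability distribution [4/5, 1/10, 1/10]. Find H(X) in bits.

H(X) = -Σ p(x) log₂ p(x)
  -4/5 × log₂(4/5) = 0.2575
  -1/10 × log₂(1/10) = 0.3322
  -1/10 × log₂(1/10) = 0.3322
H(X) = 0.9219 bits


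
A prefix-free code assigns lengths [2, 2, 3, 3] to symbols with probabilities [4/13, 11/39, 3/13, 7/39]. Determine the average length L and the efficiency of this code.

Average length L = Σ p_i × l_i = 2.4103 bits
Entropy H = 1.9712 bits
Efficiency η = H/L × 100% = 81.78%


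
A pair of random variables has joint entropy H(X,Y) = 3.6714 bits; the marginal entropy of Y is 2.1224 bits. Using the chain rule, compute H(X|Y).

Chain rule: H(X,Y) = H(X|Y) + H(Y)
H(X|Y) = H(X,Y) - H(Y) = 3.6714 - 2.1224 = 1.549 bits


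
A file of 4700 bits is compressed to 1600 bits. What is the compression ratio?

Compression ratio = Original / Compressed
= 4700 / 1600 = 2.94:1


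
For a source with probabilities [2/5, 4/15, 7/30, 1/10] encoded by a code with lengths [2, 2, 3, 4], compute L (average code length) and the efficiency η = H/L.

Average length L = Σ p_i × l_i = 2.4333 bits
Entropy H = 1.8594 bits
Efficiency η = H/L × 100% = 76.41%


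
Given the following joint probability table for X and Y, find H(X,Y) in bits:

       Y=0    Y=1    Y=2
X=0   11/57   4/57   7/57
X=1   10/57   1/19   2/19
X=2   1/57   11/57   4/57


H(X,Y) = -Σ p(x,y) log₂ p(x,y)
  p(0,0)=11/57: -0.1930 × log₂(0.1930) = 0.4580
  p(0,1)=4/57: -0.0702 × log₂(0.0702) = 0.2690
  p(0,2)=7/57: -0.1228 × log₂(0.1228) = 0.3716
  p(1,0)=10/57: -0.1754 × log₂(0.1754) = 0.4405
  p(1,1)=1/19: -0.0526 × log₂(0.0526) = 0.2236
  p(1,2)=2/19: -0.1053 × log₂(0.1053) = 0.3419
  p(2,0)=1/57: -0.0175 × log₂(0.0175) = 0.1023
  p(2,1)=11/57: -0.1930 × log₂(0.1930) = 0.4580
  p(2,2)=4/57: -0.0702 × log₂(0.0702) = 0.2690
H(X,Y) = 2.9339 bits


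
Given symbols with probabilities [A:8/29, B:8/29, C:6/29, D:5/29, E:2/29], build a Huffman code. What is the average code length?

Huffman tree construction:
Combine smallest probabilities repeatedly
Resulting codes:
  A: 10 (length 2)
  B: 11 (length 2)
  C: 00 (length 2)
  D: 011 (length 3)
  E: 010 (length 3)
Average length = Σ p(s) × length(s) = 2.2414 bits


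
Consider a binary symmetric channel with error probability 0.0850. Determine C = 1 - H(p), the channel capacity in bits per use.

For BSC with error probability p:
C = 1 - H(p) where H(p) is binary entropy
H(0.0850) = -0.0850 × log₂(0.0850) - 0.9150 × log₂(0.9150)
H(p) = 0.4196
C = 1 - 0.4196 = 0.5804 bits/use


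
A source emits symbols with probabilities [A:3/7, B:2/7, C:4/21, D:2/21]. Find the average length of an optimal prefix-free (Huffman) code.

Huffman tree construction:
Combine smallest probabilities repeatedly
Resulting codes:
  A: 0 (length 1)
  B: 10 (length 2)
  C: 111 (length 3)
  D: 110 (length 3)
Average length = Σ p(s) × length(s) = 1.8571 bits


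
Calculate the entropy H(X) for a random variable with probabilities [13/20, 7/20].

H(X) = -Σ p(x) log₂ p(x)
  -13/20 × log₂(13/20) = 0.4040
  -7/20 × log₂(7/20) = 0.5301
H(X) = 0.9341 bits


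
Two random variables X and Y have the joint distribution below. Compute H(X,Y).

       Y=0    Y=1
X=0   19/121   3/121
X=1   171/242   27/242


H(X,Y) = -Σ p(x,y) log₂ p(x,y)
  p(0,0)=19/121: -0.1570 × log₂(0.1570) = 0.4194
  p(0,1)=3/121: -0.0248 × log₂(0.0248) = 0.1322
  p(1,0)=171/242: -0.7066 × log₂(0.7066) = 0.3540
  p(1,1)=27/242: -0.1116 × log₂(0.1116) = 0.3530
H(X,Y) = 1.2587 bits


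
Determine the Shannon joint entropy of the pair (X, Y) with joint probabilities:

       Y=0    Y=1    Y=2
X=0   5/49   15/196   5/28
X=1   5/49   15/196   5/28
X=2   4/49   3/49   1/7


H(X,Y) = -Σ p(x,y) log₂ p(x,y)
  p(0,0)=5/49: -0.1020 × log₂(0.1020) = 0.3360
  p(0,1)=15/196: -0.0765 × log₂(0.0765) = 0.2838
  p(0,2)=5/28: -0.1786 × log₂(0.1786) = 0.4438
  p(1,0)=5/49: -0.1020 × log₂(0.1020) = 0.3360
  p(1,1)=15/196: -0.0765 × log₂(0.0765) = 0.2838
  p(1,2)=5/28: -0.1786 × log₂(0.1786) = 0.4438
  p(2,0)=4/49: -0.0816 × log₂(0.0816) = 0.2951
  p(2,1)=3/49: -0.0612 × log₂(0.0612) = 0.2467
  p(2,2)=1/7: -0.1429 × log₂(0.1429) = 0.4011
H(X,Y) = 3.0700 bits


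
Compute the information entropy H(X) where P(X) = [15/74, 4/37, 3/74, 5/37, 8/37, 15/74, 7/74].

H(X) = -Σ p(x) log₂ p(x)
  -15/74 × log₂(15/74) = 0.4667
  -4/37 × log₂(4/37) = 0.3470
  -3/74 × log₂(3/74) = 0.1875
  -5/37 × log₂(5/37) = 0.3902
  -8/37 × log₂(8/37) = 0.4777
  -15/74 × log₂(15/74) = 0.4667
  -7/74 × log₂(7/74) = 0.3218
H(X) = 2.6577 bits


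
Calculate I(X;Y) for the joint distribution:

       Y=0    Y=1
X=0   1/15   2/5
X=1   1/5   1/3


H(X) = 0.9968, H(Y) = 0.8366, H(X,Y) = 1.7819
I(X;Y) = H(X) + H(Y) - H(X,Y) = 0.0515 bits


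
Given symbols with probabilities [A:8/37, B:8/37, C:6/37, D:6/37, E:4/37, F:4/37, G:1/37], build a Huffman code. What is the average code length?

Huffman tree construction:
Combine smallest probabilities repeatedly
Resulting codes:
  A: 00 (length 2)
  B: 01 (length 2)
  C: 110 (length 3)
  D: 111 (length 3)
  E: 1011 (length 4)
  F: 100 (length 3)
  G: 1010 (length 4)
Average length = Σ p(s) × length(s) = 2.7027 bits


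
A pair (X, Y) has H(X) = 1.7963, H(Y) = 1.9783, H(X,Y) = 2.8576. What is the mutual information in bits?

I(X;Y) = H(X) + H(Y) - H(X,Y)
I(X;Y) = 1.7963 + 1.9783 - 2.8576 = 0.917 bits


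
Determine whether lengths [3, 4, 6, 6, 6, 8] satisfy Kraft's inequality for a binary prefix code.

Kraft inequality: Σ 2^(-l_i) ≤ 1 for prefix-free code
Calculating: 2^(-3) + 2^(-4) + 2^(-6) + 2^(-6) + 2^(-6) + 2^(-8)
= 0.125 + 0.0625 + 0.015625 + 0.015625 + 0.015625 + 0.00390625
= 0.2383
Since 0.2383 ≤ 1, prefix-free code exists


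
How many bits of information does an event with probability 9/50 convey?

Information content I(x) = -log₂(p(x))
I = -log₂(9/50) = -log₂(0.1800)
I = 2.4739 bits


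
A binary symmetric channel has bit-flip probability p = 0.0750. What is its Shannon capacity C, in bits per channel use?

For BSC with error probability p:
C = 1 - H(p) where H(p) is binary entropy
H(0.0750) = -0.0750 × log₂(0.0750) - 0.9250 × log₂(0.9250)
H(p) = 0.3843
C = 1 - 0.3843 = 0.6157 bits/use


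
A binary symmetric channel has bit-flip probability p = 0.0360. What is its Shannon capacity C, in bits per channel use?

For BSC with error probability p:
C = 1 - H(p) where H(p) is binary entropy
H(0.0360) = -0.0360 × log₂(0.0360) - 0.9640 × log₂(0.9640)
H(p) = 0.2236
C = 1 - 0.2236 = 0.7764 bits/use


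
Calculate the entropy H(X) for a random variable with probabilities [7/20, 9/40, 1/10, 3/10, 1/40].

H(X) = -Σ p(x) log₂ p(x)
  -7/20 × log₂(7/20) = 0.5301
  -9/40 × log₂(9/40) = 0.4842
  -1/10 × log₂(1/10) = 0.3322
  -3/10 × log₂(3/10) = 0.5211
  -1/40 × log₂(1/40) = 0.1330
H(X) = 2.0006 bits


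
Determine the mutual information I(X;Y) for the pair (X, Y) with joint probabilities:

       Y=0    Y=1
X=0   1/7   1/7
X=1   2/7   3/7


H(X) = 0.8631, H(Y) = 0.9852, H(X,Y) = 1.8424
I(X;Y) = H(X) + H(Y) - H(X,Y) = 0.0060 bits


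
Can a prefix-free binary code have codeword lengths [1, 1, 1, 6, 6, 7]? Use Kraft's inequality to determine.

Kraft inequality: Σ 2^(-l_i) ≤ 1 for prefix-free code
Calculating: 2^(-1) + 2^(-1) + 2^(-1) + 2^(-6) + 2^(-6) + 2^(-7)
= 0.5 + 0.5 + 0.5 + 0.015625 + 0.015625 + 0.0078125
= 1.5391
Since 1.5391 > 1, prefix-free code does not exist


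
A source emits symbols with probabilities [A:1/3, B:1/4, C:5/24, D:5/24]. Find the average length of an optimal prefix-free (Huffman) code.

Huffman tree construction:
Combine smallest probabilities repeatedly
Resulting codes:
  A: 11 (length 2)
  B: 10 (length 2)
  C: 00 (length 2)
  D: 01 (length 2)
Average length = Σ p(s) × length(s) = 2.0000 bits


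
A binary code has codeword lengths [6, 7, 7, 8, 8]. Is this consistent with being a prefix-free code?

Kraft inequality: Σ 2^(-l_i) ≤ 1 for prefix-free code
Calculating: 2^(-6) + 2^(-7) + 2^(-7) + 2^(-8) + 2^(-8)
= 0.015625 + 0.0078125 + 0.0078125 + 0.00390625 + 0.00390625
= 0.0391
Since 0.0391 ≤ 1, prefix-free code exists


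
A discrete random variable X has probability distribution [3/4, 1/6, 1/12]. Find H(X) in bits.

H(X) = -Σ p(x) log₂ p(x)
  -3/4 × log₂(3/4) = 0.3113
  -1/6 × log₂(1/6) = 0.4308
  -1/12 × log₂(1/12) = 0.2987
H(X) = 1.0409 bits


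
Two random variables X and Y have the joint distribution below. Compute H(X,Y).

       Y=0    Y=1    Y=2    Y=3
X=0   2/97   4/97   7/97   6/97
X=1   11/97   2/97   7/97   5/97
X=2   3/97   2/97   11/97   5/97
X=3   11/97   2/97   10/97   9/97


H(X,Y) = -Σ p(x,y) log₂ p(x,y)
  p(0,0)=2/97: -0.0206 × log₂(0.0206) = 0.1155
  p(0,1)=4/97: -0.0412 × log₂(0.0412) = 0.1897
  p(0,2)=7/97: -0.0722 × log₂(0.0722) = 0.2737
  p(0,3)=6/97: -0.0619 × log₂(0.0619) = 0.2483
  p(1,0)=11/97: -0.1134 × log₂(0.1134) = 0.3561
  p(1,1)=2/97: -0.0206 × log₂(0.0206) = 0.1155
  p(1,2)=7/97: -0.0722 × log₂(0.0722) = 0.2737
  p(1,3)=5/97: -0.0515 × log₂(0.0515) = 0.2205
  p(2,0)=3/97: -0.0309 × log₂(0.0309) = 0.1551
  p(2,1)=2/97: -0.0206 × log₂(0.0206) = 0.1155
  p(2,2)=11/97: -0.1134 × log₂(0.1134) = 0.3561
  p(2,3)=5/97: -0.0515 × log₂(0.0515) = 0.2205
  p(3,0)=11/97: -0.1134 × log₂(0.1134) = 0.3561
  p(3,1)=2/97: -0.0206 × log₂(0.0206) = 0.1155
  p(3,2)=10/97: -0.1031 × log₂(0.1031) = 0.3379
  p(3,3)=9/97: -0.0928 × log₂(0.0928) = 0.3182
H(X,Y) = 3.7680 bits


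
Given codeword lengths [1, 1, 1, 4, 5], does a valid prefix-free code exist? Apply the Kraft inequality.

Kraft inequality: Σ 2^(-l_i) ≤ 1 for prefix-free code
Calculating: 2^(-1) + 2^(-1) + 2^(-1) + 2^(-4) + 2^(-5)
= 0.5 + 0.5 + 0.5 + 0.0625 + 0.03125
= 1.5938
Since 1.5938 > 1, prefix-free code does not exist


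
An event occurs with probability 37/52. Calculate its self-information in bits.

Information content I(x) = -log₂(p(x))
I = -log₂(37/52) = -log₂(0.7115)
I = 0.4910 bits


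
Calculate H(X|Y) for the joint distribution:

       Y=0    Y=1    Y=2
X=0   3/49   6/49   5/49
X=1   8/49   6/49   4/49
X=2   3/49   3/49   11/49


H(X|Y) = Σ_y p(y) H(X|Y=y)
  p(Y=0) = 2/7, H(X|Y=0) = 1.4138
  p(Y=1) = 15/49, H(X|Y=1) = 1.5219
  p(Y=2) = 20/49, H(X|Y=2) = 1.4388
H(X|Y) = 0.2857×1.4138 + 0.3061×1.5219 + 0.4082×1.4388 = 1.4571 bits


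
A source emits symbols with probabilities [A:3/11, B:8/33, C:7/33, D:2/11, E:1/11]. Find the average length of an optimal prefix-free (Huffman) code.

Huffman tree construction:
Combine smallest probabilities repeatedly
Resulting codes:
  A: 10 (length 2)
  B: 01 (length 2)
  C: 00 (length 2)
  D: 111 (length 3)
  E: 110 (length 3)
Average length = Σ p(s) × length(s) = 2.2727 bits


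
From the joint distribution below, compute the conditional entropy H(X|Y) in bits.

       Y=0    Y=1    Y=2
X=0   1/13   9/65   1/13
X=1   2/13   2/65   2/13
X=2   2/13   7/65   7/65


H(X|Y) = Σ_y p(y) H(X|Y=y)
  p(Y=0) = 5/13, H(X|Y=0) = 1.5219
  p(Y=1) = 18/65, H(X|Y=1) = 1.3821
  p(Y=2) = 22/65, H(X|Y=2) = 1.5285
H(X|Y) = 0.3846×1.5219 + 0.2769×1.3821 + 0.3385×1.5285 = 1.4854 bits


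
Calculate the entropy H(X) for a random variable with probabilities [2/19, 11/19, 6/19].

H(X) = -Σ p(x) log₂ p(x)
  -2/19 × log₂(2/19) = 0.3419
  -11/19 × log₂(11/19) = 0.4565
  -6/19 × log₂(6/19) = 0.5251
H(X) = 1.3235 bits


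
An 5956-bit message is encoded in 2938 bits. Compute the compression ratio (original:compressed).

Compression ratio = Original / Compressed
= 5956 / 2938 = 2.03:1


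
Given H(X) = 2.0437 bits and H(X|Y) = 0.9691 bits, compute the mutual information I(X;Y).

I(X;Y) = H(X) - H(X|Y)
I(X;Y) = 2.0437 - 0.9691 = 1.0746 bits


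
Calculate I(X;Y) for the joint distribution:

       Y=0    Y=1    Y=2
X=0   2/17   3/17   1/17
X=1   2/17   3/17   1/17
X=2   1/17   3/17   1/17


H(X) = 1.5799, H(Y) = 1.4466, H(X,Y) = 3.0131
I(X;Y) = H(X) + H(Y) - H(X,Y) = 0.0134 bits


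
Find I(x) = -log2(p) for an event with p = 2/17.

Information content I(x) = -log₂(p(x))
I = -log₂(2/17) = -log₂(0.1176)
I = 3.0875 bits


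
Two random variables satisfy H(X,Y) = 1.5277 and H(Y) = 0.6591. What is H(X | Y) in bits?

Chain rule: H(X,Y) = H(X|Y) + H(Y)
H(X|Y) = H(X,Y) - H(Y) = 1.5277 - 0.6591 = 0.8686 bits


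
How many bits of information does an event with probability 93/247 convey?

Information content I(x) = -log₂(p(x))
I = -log₂(93/247) = -log₂(0.3765)
I = 1.4092 bits


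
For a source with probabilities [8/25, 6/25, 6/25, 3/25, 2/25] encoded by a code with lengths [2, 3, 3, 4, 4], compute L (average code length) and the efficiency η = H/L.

Average length L = Σ p_i × l_i = 2.8800 bits
Entropy H = 2.1729 bits
Efficiency η = H/L × 100% = 75.45%


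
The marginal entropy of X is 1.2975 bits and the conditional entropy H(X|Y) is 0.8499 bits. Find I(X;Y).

I(X;Y) = H(X) - H(X|Y)
I(X;Y) = 1.2975 - 0.8499 = 0.4476 bits


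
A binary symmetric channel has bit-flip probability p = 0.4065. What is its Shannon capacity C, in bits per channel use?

For BSC with error probability p:
C = 1 - H(p) where H(p) is binary entropy
H(0.4065) = -0.4065 × log₂(0.4065) - 0.5935 × log₂(0.5935)
H(p) = 0.9746
C = 1 - 0.9746 = 0.0254 bits/use


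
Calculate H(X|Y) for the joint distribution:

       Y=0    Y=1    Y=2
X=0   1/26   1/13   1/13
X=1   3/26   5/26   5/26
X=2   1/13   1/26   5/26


H(X|Y) = Σ_y p(y) H(X|Y=y)
  p(Y=0) = 3/13, H(X|Y=0) = 1.4591
  p(Y=1) = 4/13, H(X|Y=1) = 1.2988
  p(Y=2) = 6/13, H(X|Y=2) = 1.4834
H(X|Y) = 0.2308×1.4591 + 0.3077×1.2988 + 0.4615×1.4834 = 1.4210 bits


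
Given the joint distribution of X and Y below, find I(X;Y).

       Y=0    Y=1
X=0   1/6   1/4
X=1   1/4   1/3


H(X) = 0.9799, H(Y) = 0.9799, H(X,Y) = 1.9591
I(X;Y) = H(X) + H(Y) - H(X,Y) = 0.0006 bits


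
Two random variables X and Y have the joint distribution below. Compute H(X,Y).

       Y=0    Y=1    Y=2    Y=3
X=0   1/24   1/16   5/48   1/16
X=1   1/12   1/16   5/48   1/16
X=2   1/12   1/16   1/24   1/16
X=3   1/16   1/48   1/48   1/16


H(X,Y) = -Σ p(x,y) log₂ p(x,y)
  p(0,0)=1/24: -0.0417 × log₂(0.0417) = 0.1910
  p(0,1)=1/16: -0.0625 × log₂(0.0625) = 0.2500
  p(0,2)=5/48: -0.1042 × log₂(0.1042) = 0.3399
  p(0,3)=1/16: -0.0625 × log₂(0.0625) = 0.2500
  p(1,0)=1/12: -0.0833 × log₂(0.0833) = 0.2987
  p(1,1)=1/16: -0.0625 × log₂(0.0625) = 0.2500
  p(1,2)=5/48: -0.1042 × log₂(0.1042) = 0.3399
  p(1,3)=1/16: -0.0625 × log₂(0.0625) = 0.2500
  p(2,0)=1/12: -0.0833 × log₂(0.0833) = 0.2987
  p(2,1)=1/16: -0.0625 × log₂(0.0625) = 0.2500
  p(2,2)=1/24: -0.0417 × log₂(0.0417) = 0.1910
  p(2,3)=1/16: -0.0625 × log₂(0.0625) = 0.2500
  p(3,0)=1/16: -0.0625 × log₂(0.0625) = 0.2500
  p(3,1)=1/48: -0.0208 × log₂(0.0208) = 0.1164
  p(3,2)=1/48: -0.0208 × log₂(0.0208) = 0.1164
  p(3,3)=1/16: -0.0625 × log₂(0.0625) = 0.2500
H(X,Y) = 3.8921 bits


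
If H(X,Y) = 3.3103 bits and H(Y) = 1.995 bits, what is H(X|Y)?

Chain rule: H(X,Y) = H(X|Y) + H(Y)
H(X|Y) = H(X,Y) - H(Y) = 3.3103 - 1.995 = 1.3153 bits


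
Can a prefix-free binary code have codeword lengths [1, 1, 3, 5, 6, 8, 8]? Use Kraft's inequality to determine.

Kraft inequality: Σ 2^(-l_i) ≤ 1 for prefix-free code
Calculating: 2^(-1) + 2^(-1) + 2^(-3) + 2^(-5) + 2^(-6) + 2^(-8) + 2^(-8)
= 0.5 + 0.5 + 0.125 + 0.03125 + 0.015625 + 0.00390625 + 0.00390625
= 1.1797
Since 1.1797 > 1, prefix-free code does not exist


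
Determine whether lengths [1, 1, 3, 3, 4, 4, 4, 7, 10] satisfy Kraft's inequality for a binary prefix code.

Kraft inequality: Σ 2^(-l_i) ≤ 1 for prefix-free code
Calculating: 2^(-1) + 2^(-1) + 2^(-3) + 2^(-3) + 2^(-4) + 2^(-4) + 2^(-4) + 2^(-7) + 2^(-10)
= 0.5 + 0.5 + 0.125 + 0.125 + 0.0625 + 0.0625 + 0.0625 + 0.0078125 + 0.0009765625
= 1.4463
Since 1.4463 > 1, prefix-free code does not exist


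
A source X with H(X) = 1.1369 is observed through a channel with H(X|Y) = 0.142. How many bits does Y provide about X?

I(X;Y) = H(X) - H(X|Y)
I(X;Y) = 1.1369 - 0.142 = 0.9949 bits


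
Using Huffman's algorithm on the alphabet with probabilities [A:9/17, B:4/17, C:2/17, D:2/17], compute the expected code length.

Huffman tree construction:
Combine smallest probabilities repeatedly
Resulting codes:
  A: 1 (length 1)
  B: 00 (length 2)
  C: 010 (length 3)
  D: 011 (length 3)
Average length = Σ p(s) × length(s) = 1.7059 bits


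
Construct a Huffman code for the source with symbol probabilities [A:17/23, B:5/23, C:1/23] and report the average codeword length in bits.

Huffman tree construction:
Combine smallest probabilities repeatedly
Resulting codes:
  A: 1 (length 1)
  B: 01 (length 2)
  C: 00 (length 2)
Average length = Σ p(s) × length(s) = 1.2609 bits


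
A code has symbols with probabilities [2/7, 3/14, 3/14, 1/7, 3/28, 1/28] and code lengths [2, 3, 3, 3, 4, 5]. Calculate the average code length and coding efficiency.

Average length L = Σ p_i × l_i = 2.8929 bits
Entropy H = 2.3868 bits
Efficiency η = H/L × 100% = 82.51%


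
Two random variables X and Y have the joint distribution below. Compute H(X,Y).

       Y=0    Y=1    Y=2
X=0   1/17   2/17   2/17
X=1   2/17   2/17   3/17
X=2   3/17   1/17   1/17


H(X,Y) = -Σ p(x,y) log₂ p(x,y)
  p(0,0)=1/17: -0.0588 × log₂(0.0588) = 0.2404
  p(0,1)=2/17: -0.1176 × log₂(0.1176) = 0.3632
  p(0,2)=2/17: -0.1176 × log₂(0.1176) = 0.3632
  p(1,0)=2/17: -0.1176 × log₂(0.1176) = 0.3632
  p(1,1)=2/17: -0.1176 × log₂(0.1176) = 0.3632
  p(1,2)=3/17: -0.1765 × log₂(0.1765) = 0.4416
  p(2,0)=3/17: -0.1765 × log₂(0.1765) = 0.4416
  p(2,1)=1/17: -0.0588 × log₂(0.0588) = 0.2404
  p(2,2)=1/17: -0.0588 × log₂(0.0588) = 0.2404
H(X,Y) = 3.0575 bits


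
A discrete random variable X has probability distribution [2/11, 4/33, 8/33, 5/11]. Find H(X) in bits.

H(X) = -Σ p(x) log₂ p(x)
  -2/11 × log₂(2/11) = 0.4472
  -4/33 × log₂(4/33) = 0.3690
  -8/33 × log₂(8/33) = 0.4956
  -5/11 × log₂(5/11) = 0.5170
H(X) = 1.8288 bits


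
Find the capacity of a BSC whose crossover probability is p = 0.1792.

For BSC with error probability p:
C = 1 - H(p) where H(p) is binary entropy
H(0.1792) = -0.1792 × log₂(0.1792) - 0.8208 × log₂(0.8208)
H(p) = 0.6783
C = 1 - 0.6783 = 0.3217 bits/use


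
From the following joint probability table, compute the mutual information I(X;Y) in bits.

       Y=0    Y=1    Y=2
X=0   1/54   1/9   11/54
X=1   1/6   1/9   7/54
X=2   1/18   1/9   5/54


H(X) = 1.5610, H(Y) = 1.5474, H(X,Y) = 2.9933
I(X;Y) = H(X) + H(Y) - H(X,Y) = 0.1151 bits


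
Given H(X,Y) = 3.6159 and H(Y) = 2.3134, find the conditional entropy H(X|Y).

Chain rule: H(X,Y) = H(X|Y) + H(Y)
H(X|Y) = H(X,Y) - H(Y) = 3.6159 - 2.3134 = 1.3025 bits


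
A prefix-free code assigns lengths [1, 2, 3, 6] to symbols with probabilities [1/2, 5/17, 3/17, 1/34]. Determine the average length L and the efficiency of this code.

Average length L = Σ p_i × l_i = 1.7941 bits
Entropy H = 1.6105 bits
Efficiency η = H/L × 100% = 89.77%


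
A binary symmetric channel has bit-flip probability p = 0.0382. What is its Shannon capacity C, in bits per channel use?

For BSC with error probability p:
C = 1 - H(p) where H(p) is binary entropy
H(0.0382) = -0.0382 × log₂(0.0382) - 0.9618 × log₂(0.9618)
H(p) = 0.2340
C = 1 - 0.2340 = 0.7660 bits/use


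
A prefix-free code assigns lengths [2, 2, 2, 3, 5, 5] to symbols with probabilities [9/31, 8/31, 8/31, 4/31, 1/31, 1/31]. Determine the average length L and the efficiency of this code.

Average length L = Σ p_i × l_i = 2.3226 bits
Entropy H = 2.2274 bits
Efficiency η = H/L × 100% = 95.90%


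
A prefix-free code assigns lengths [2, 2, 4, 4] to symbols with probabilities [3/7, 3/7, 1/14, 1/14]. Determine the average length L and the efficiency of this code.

Average length L = Σ p_i × l_i = 2.2857 bits
Entropy H = 1.5917 bits
Efficiency η = H/L × 100% = 69.64%


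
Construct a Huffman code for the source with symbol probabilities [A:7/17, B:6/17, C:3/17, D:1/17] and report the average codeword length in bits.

Huffman tree construction:
Combine smallest probabilities repeatedly
Resulting codes:
  A: 0 (length 1)
  B: 11 (length 2)
  C: 101 (length 3)
  D: 100 (length 3)
Average length = Σ p(s) × length(s) = 1.8235 bits


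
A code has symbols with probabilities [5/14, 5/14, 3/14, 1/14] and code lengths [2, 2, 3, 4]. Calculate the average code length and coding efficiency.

Average length L = Σ p_i × l_i = 2.3571 bits
Entropy H = 1.8092 bits
Efficiency η = H/L × 100% = 76.75%


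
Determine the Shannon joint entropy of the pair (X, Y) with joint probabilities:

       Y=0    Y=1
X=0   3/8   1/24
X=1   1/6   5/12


H(X,Y) = -Σ p(x,y) log₂ p(x,y)
  p(0,0)=3/8: -0.3750 × log₂(0.3750) = 0.5306
  p(0,1)=1/24: -0.0417 × log₂(0.0417) = 0.1910
  p(1,0)=1/6: -0.1667 × log₂(0.1667) = 0.4308
  p(1,1)=5/12: -0.4167 × log₂(0.4167) = 0.5263
H(X,Y) = 1.6788 bits


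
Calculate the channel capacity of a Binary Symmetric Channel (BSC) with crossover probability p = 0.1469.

For BSC with error probability p:
C = 1 - H(p) where H(p) is binary entropy
H(0.1469) = -0.1469 × log₂(0.1469) - 0.8531 × log₂(0.8531)
H(p) = 0.6020
C = 1 - 0.6020 = 0.3980 bits/use


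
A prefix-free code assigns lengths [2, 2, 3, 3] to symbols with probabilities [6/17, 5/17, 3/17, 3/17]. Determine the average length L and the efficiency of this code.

Average length L = Σ p_i × l_i = 2.3529 bits
Entropy H = 1.9328 bits
Efficiency η = H/L × 100% = 82.14%


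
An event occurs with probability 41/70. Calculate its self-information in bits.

Information content I(x) = -log₂(p(x))
I = -log₂(41/70) = -log₂(0.5857)
I = 0.7717 bits


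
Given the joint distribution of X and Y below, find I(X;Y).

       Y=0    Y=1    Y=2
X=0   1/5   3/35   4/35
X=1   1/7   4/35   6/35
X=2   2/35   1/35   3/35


H(X) = 1.4888, H(Y) = 1.5462, H(X,Y) = 3.0070
I(X;Y) = H(X) + H(Y) - H(X,Y) = 0.0280 bits


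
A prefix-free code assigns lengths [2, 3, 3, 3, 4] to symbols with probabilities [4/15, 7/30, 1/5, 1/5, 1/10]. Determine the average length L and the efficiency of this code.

Average length L = Σ p_i × l_i = 2.8333 bits
Entropy H = 2.2594 bits
Efficiency η = H/L × 100% = 79.74%


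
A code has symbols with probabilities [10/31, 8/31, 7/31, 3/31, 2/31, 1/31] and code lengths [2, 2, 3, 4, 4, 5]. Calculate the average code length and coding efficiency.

Average length L = Σ p_i × l_i = 2.6452 bits
Entropy H = 2.2566 bits
Efficiency η = H/L × 100% = 85.31%


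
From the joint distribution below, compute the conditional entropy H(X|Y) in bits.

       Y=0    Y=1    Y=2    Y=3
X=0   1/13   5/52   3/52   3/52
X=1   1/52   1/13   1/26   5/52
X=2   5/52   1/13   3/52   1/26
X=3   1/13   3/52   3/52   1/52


H(X|Y) = Σ_y p(y) H(X|Y=y)
  p(Y=0) = 7/26, H(X|Y=0) = 1.8352
  p(Y=1) = 4/13, H(X|Y=1) = 1.9772
  p(Y=2) = 11/52, H(X|Y=2) = 1.9808
  p(Y=3) = 11/52, H(X|Y=3) = 1.7899
H(X|Y) = 0.2692×1.8352 + 0.3077×1.9772 + 0.2115×1.9808 + 0.2115×1.7899 = 1.9001 bits


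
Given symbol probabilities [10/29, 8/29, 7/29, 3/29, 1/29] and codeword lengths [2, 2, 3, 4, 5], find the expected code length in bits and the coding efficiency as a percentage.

Average length L = Σ p_i × l_i = 2.5517 bits
Entropy H = 2.0433 bits
Efficiency η = H/L × 100% = 80.08%


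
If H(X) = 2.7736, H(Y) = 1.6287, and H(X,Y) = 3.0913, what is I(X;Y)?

I(X;Y) = H(X) + H(Y) - H(X,Y)
I(X;Y) = 2.7736 + 1.6287 - 3.0913 = 1.311 bits


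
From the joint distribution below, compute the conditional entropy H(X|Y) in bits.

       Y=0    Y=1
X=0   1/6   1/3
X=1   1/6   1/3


H(X|Y) = Σ_y p(y) H(X|Y=y)
  p(Y=0) = 1/3, H(X|Y=0) = 1.0000
  p(Y=1) = 2/3, H(X|Y=1) = 1.0000
H(X|Y) = 0.3333×1.0000 + 0.6667×1.0000 = 1.0000 bits


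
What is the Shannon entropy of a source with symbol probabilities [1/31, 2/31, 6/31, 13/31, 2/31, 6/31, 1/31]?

H(X) = -Σ p(x) log₂ p(x)
  -1/31 × log₂(1/31) = 0.1598
  -2/31 × log₂(2/31) = 0.2551
  -6/31 × log₂(6/31) = 0.4586
  -13/31 × log₂(13/31) = 0.5258
  -2/31 × log₂(2/31) = 0.2551
  -6/31 × log₂(6/31) = 0.4586
  -1/31 × log₂(1/31) = 0.1598
H(X) = 2.2727 bits
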